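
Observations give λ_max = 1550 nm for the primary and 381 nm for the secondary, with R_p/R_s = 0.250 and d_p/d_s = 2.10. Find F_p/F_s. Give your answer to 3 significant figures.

Wien's law: T_p/T_s = λ_s/λ_p = 381/1550 = 0.2458.
L_p/L_s = (R_p/R_s)²(T_p/T_s)⁴ = (0.250)²(0.2458)⁴ = 2.282×10^-4.
F_p/F_s = (L_p/L_s)/(d_p/d_s)² = 2.282×10^-4/(2.10)² = 5.174×10^-5.

5.17×10^-5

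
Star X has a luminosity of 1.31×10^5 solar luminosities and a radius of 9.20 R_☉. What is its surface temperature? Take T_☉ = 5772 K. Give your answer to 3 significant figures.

T/T_☉ = (L/L_☉)^(1/4) / (R/R_☉)^(1/2)
T = 5772 × (1.31×10^5)^(1/4) / √(9.20) = 5772 × 19.02 / 3.033 = 3.620×10^4 K.

3.62×10^4 K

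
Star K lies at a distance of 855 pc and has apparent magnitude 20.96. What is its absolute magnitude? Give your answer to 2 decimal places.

M = m − 5 log₁₀(d/10 pc) = 20.96 − 5 log₁₀(855/10)
  = 20.96 − 5 × 1.932 = 20.96 − 9.66 = 11.30.

11.30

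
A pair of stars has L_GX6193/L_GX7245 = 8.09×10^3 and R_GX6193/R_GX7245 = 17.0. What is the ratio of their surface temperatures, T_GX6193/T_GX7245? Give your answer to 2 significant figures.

2.3

L ∝ R²T⁴ gives T ∝ (L/R²)^(1/4), so
T_GX6193/T_GX7245 = (8.09×10^3 / 17.0²)^(1/4) = (27.99)^(1/4) = 2.300.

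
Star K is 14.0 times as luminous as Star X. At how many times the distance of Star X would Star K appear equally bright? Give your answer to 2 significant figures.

3.7

Equal flux requires L_K/d_K² = L_X/d_X², so d_K/d_X = √(L_K/L_X)
= √(14.0) = 3.742.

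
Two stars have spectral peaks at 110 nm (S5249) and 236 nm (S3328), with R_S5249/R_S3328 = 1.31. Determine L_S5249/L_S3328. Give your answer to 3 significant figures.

36.4

Wien's law gives T ∝ 1/λ_max, so T_S5249/T_S3328 = λ_S3328/λ_S5249 = 236/110 = 2.145.
Then L ∝ R²T⁴ gives L_S5249/L_S3328 = (1.31)² × (2.145)⁴ = 1.716 × 21.19 = 36.36.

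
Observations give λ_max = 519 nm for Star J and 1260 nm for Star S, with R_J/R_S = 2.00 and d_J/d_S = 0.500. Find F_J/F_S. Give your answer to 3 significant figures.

556

Wien's law: T_J/T_S = λ_S/λ_J = 1260/519 = 2.428.
L_J/L_S = (R_J/R_S)²(T_J/T_S)⁴ = (2.00)²(2.428)⁴ = 139.0.
F_J/F_S = (L_J/L_S)/(d_J/d_S)² = 139.0/(0.500)² = 555.8.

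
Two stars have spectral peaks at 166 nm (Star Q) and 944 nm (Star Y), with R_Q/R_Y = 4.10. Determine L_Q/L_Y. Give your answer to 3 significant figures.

Wien's law gives T ∝ 1/λ_max, so T_Q/T_Y = λ_Y/λ_Q = 944/166 = 5.687.
Then L ∝ R²T⁴ gives L_Q/L_Y = (4.10)² × (5.687)⁴ = 16.81 × 1046 = 1.758×10^4.

1.76×10^4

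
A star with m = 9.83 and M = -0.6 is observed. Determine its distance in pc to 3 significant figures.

1.22×10^3 pc

m − M = 5 log₁₀(d/10 pc)
9.83 − (-0.6) = 10.43 = 5 log₁₀(d/10)
d = 10 × 10^(10.43/5) = 10 × 10^2.086 = 1219 pc.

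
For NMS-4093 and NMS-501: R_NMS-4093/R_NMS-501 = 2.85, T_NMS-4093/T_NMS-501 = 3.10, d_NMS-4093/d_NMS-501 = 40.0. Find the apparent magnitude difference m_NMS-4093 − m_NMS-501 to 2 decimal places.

0.82

L_NMS-4093/L_NMS-501 = (2.85)²(3.10)⁴ = 750.1.
F_NMS-4093/F_NMS-501 = (L_NMS-4093/L_NMS-501)/(d_NMS-4093/d_NMS-501)² = 750.1/1600 = 0.4688.
m_NMS-4093 − m_NMS-501 = −2.5 log₁₀(0.4688) = 0.82.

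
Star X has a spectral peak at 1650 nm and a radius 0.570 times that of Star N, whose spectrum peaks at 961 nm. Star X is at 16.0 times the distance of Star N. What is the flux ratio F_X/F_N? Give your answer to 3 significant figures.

1.46×10^-4

Wien's law: T_X/T_N = λ_N/λ_X = 961/1650 = 0.5824.
L_X/L_N = (R_X/R_N)²(T_X/T_N)⁴ = (0.570)²(0.5824)⁴ = 0.03739.
F_X/F_N = (L_X/L_N)/(d_X/d_N)² = 0.03739/(16.0)² = 1.460×10^-4.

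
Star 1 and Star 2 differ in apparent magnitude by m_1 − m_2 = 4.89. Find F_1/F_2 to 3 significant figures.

0.0111

F_1/F_2 = 10^(−(m_1 − m_2)/2.5) = 10^(-4.89/2.5) = 10^-1.956 = 0.01107.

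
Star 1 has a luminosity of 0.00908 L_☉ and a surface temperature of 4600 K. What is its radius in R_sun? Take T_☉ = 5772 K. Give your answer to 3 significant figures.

R/R_☉ = √(L/L_☉) / (T/T_☉)² = √(0.00908) / (0.7970)²
       = 0.09529 / 0.6351 = 0.1500.

0.150 R_sun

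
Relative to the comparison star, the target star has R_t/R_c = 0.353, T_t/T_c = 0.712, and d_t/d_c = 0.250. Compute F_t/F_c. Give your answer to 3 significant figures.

L_t/L_c = (R_t/R_c)²(T_t/T_c)⁴ = (0.353)² × (0.712)⁴ = 0.03202.
F_t/F_c = (L_t/L_c)/(d_t/d_c)² = 0.03202 / (0.250)² = 0.5124.

0.512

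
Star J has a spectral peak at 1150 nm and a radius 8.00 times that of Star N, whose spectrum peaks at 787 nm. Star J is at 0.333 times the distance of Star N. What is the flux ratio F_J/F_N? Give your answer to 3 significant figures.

Wien's law: T_J/T_N = λ_N/λ_J = 787/1150 = 0.6843.
L_J/L_N = (R_J/R_N)²(T_J/T_N)⁴ = (8.00)²(0.6843)⁴ = 14.04.
F_J/F_N = (L_J/L_N)/(d_J/d_N)² = 14.04/(0.333)² = 126.6.

127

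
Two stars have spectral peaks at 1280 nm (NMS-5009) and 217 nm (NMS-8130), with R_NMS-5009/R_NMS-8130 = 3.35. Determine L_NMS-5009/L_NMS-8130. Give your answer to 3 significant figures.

0.00927

Wien's law gives T ∝ 1/λ_max, so T_NMS-5009/T_NMS-8130 = λ_NMS-8130/λ_NMS-5009 = 217/1280 = 0.1695.
Then L ∝ R²T⁴ gives L_NMS-5009/L_NMS-8130 = (3.35)² × (0.1695)⁴ = 11.22 × 8.260×10^-4 = 0.009270.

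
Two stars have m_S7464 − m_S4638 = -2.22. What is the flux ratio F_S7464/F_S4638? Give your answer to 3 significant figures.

7.73

F_S7464/F_S4638 = 10^(−(m_S7464 − m_S4638)/2.5) = 10^(2.22/2.5) = 10^0.888 = 7.727.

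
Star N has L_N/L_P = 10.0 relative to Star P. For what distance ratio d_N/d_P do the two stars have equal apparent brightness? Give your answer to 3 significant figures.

3.16

Equal flux requires L_N/d_N² = L_P/d_P², so d_N/d_P = √(L_N/L_P)
= √(10.0) = 3.162.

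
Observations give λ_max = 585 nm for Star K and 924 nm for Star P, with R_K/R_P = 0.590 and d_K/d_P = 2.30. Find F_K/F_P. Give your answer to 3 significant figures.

Wien's law: T_K/T_P = λ_P/λ_K = 924/585 = 1.579.
L_K/L_P = (R_K/R_P)²(T_K/T_P)⁴ = (0.590)²(1.579)⁴ = 2.167.
F_K/F_P = (L_K/L_P)/(d_K/d_P)² = 2.167/(2.30)² = 0.4096.

0.410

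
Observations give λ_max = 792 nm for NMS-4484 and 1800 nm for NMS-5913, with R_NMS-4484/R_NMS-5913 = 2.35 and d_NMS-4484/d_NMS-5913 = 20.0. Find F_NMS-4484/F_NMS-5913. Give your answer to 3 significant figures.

0.368

Wien's law: T_NMS-4484/T_NMS-5913 = λ_NMS-5913/λ_NMS-4484 = 1800/792 = 2.273.
L_NMS-4484/L_NMS-5913 = (R_NMS-4484/R_NMS-5913)²(T_NMS-4484/T_NMS-5913)⁴ = (2.35)²(2.273)⁴ = 147.3.
F_NMS-4484/F_NMS-5913 = (L_NMS-4484/L_NMS-5913)/(d_NMS-4484/d_NMS-5913)² = 147.3/(20.0)² = 0.3684.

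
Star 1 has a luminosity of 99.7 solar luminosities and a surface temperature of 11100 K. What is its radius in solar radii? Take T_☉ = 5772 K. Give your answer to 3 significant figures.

R/R_☉ = √(L/L_☉) / (T/T_☉)² = √(99.7) / (1.923)²
       = 9.985 / 3.698 = 2.700.

2.70 solar radii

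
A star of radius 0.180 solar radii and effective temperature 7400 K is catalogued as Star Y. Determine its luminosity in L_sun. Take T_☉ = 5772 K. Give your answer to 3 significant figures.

0.0875 L_sun

L/L_☉ = (R/R_☉)² (T/T_☉)⁴ = (0.180)² × (7400/5772)⁴
       = 0.03240 × (1.282)⁴ = 0.03240 × 2.702 = 0.08753.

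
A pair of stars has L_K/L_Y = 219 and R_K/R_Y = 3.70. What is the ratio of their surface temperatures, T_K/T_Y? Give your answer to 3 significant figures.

2.00

L ∝ R²T⁴ gives T ∝ (L/R²)^(1/4), so
T_K/T_Y = (219 / 3.70²)^(1/4) = (16.00)^(1/4) = 2.000.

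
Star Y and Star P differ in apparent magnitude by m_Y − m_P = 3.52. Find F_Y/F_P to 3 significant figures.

F_Y/F_P = 10^(−(m_Y − m_P)/2.5) = 10^(-3.52/2.5) = 10^-1.408 = 0.03908.

0.0391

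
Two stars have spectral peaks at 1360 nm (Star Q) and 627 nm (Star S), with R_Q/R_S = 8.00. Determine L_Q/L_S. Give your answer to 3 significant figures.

2.89

Wien's law gives T ∝ 1/λ_max, so T_Q/T_S = λ_S/λ_Q = 627/1360 = 0.4610.
Then L ∝ R²T⁴ gives L_Q/L_S = (8.00)² × (0.4610)⁴ = 64.00 × 0.04518 = 2.891.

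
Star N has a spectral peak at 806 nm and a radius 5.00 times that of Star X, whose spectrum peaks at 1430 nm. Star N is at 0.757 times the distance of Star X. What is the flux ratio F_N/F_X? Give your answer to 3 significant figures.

432

Wien's law: T_N/T_X = λ_X/λ_N = 1430/806 = 1.774.
L_N/L_X = (R_N/R_X)²(T_N/T_X)⁴ = (5.00)²(1.774)⁴ = 247.7.
F_N/F_X = (L_N/L_X)/(d_N/d_X)² = 247.7/(0.757)² = 432.3.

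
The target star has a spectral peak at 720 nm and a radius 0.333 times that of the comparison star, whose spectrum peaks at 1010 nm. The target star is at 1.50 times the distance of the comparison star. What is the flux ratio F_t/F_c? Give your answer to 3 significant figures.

Wien's law: T_t/T_c = λ_c/λ_t = 1010/720 = 1.403.
L_t/L_c = (R_t/R_c)²(T_t/T_c)⁴ = (0.333)²(1.403)⁴ = 0.4294.
F_t/F_c = (L_t/L_c)/(d_t/d_c)² = 0.4294/(1.50)² = 0.1908.

0.191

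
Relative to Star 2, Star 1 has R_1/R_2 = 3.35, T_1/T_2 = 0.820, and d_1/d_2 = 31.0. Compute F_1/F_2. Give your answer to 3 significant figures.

L_1/L_2 = (R_1/R_2)²(T_1/T_2)⁴ = (3.35)² × (0.820)⁴ = 5.074.
F_1/F_2 = (L_1/L_2)/(d_1/d_2)² = 5.074 / (31.0)² = 0.005280.

0.00528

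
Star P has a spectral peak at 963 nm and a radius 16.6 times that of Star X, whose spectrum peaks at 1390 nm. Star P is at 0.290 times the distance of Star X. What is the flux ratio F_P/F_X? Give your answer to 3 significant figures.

1.42×10^4

Wien's law: T_P/T_X = λ_X/λ_P = 1390/963 = 1.443.
L_P/L_X = (R_P/R_X)²(T_P/T_X)⁴ = (16.6)²(1.443)⁴ = 1196.
F_P/F_X = (L_P/L_X)/(d_P/d_X)² = 1196/(0.290)² = 1.422×10^4.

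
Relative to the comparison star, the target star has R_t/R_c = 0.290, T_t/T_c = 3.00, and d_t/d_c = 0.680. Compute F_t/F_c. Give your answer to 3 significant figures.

L_t/L_c = (R_t/R_c)²(T_t/T_c)⁴ = (0.290)² × (3.00)⁴ = 6.812.
F_t/F_c = (L_t/L_c)/(d_t/d_c)² = 6.812 / (0.680)² = 14.73.

14.7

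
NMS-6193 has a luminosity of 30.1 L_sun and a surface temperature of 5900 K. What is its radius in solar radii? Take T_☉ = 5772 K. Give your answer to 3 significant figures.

R/R_☉ = √(L/L_☉) / (T/T_☉)² = √(30.1) / (1.022)²
       = 5.486 / 1.045 = 5.251.

5.25 solar radii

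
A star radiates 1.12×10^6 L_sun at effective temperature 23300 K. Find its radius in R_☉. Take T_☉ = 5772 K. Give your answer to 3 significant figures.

R/R_☉ = √(L/L_☉) / (T/T_☉)² = √(1.12×10^6) / (4.037)²
       = 1058 / 16.30 = 64.95.

64.9 R_☉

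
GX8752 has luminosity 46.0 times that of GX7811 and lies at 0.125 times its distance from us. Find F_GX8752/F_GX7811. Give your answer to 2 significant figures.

F = L/(4πd²), so F_GX8752/F_GX7811 = (L_GX8752/L_GX7811) / (d_GX8752/d_GX7811)²
= 46.0 / (0.125)² = 46.0 / 0.01562 = 2944.

2.9×10^3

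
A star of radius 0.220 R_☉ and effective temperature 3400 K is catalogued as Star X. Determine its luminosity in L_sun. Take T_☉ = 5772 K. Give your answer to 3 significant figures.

0.00583 L_sun

L/L_☉ = (R/R_☉)² (T/T_☉)⁴ = (0.220)² × (3400/5772)⁴
       = 0.04840 × (0.5891)⁴ = 0.04840 × 0.1204 = 0.005827.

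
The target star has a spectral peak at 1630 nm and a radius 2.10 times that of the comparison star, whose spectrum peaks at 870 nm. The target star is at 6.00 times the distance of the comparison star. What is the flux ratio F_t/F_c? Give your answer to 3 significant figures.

0.00994

Wien's law: T_t/T_c = λ_c/λ_t = 870/1630 = 0.5337.
L_t/L_c = (R_t/R_c)²(T_t/T_c)⁴ = (2.10)²(0.5337)⁴ = 0.3579.
F_t/F_c = (L_t/L_c)/(d_t/d_c)² = 0.3579/(6.00)² = 0.009942.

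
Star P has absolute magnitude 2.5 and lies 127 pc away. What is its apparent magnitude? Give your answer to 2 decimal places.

m = M + 5 log₁₀(d/10 pc) = 2.5 + 5 log₁₀(127/10)
  = 2.5 + 5 × 1.104 = 2.5 + 5.52 = 8.02.

8.02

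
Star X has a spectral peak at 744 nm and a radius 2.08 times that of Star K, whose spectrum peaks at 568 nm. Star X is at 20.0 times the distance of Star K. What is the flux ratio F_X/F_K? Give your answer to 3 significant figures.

0.00367

Wien's law: T_X/T_K = λ_K/λ_X = 568/744 = 0.7634.
L_X/L_K = (R_X/R_K)²(T_X/T_K)⁴ = (2.08)²(0.7634)⁴ = 1.470.
F_X/F_K = (L_X/L_K)/(d_X/d_K)² = 1.470/(20.0)² = 0.003674.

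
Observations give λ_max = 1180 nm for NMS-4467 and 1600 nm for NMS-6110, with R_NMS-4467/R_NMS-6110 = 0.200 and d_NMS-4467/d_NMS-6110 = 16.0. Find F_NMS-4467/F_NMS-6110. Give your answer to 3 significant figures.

Wien's law: T_NMS-4467/T_NMS-6110 = λ_NMS-6110/λ_NMS-4467 = 1600/1180 = 1.356.
L_NMS-4467/L_NMS-6110 = (R_NMS-4467/R_NMS-6110)²(T_NMS-4467/T_NMS-6110)⁴ = (0.200)²(1.356)⁴ = 0.1352.
F_NMS-4467/F_NMS-6110 = (L_NMS-4467/L_NMS-6110)/(d_NMS-4467/d_NMS-6110)² = 0.1352/(16.0)² = 5.282×10^-4.

5.28×10^-4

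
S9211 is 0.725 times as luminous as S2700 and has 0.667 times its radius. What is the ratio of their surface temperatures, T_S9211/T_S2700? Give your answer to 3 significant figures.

L ∝ R²T⁴ gives T ∝ (L/R²)^(1/4), so
T_S9211/T_S2700 = (0.725 / 0.667²)^(1/4) = (1.630)^(1/4) = 1.130.

1.13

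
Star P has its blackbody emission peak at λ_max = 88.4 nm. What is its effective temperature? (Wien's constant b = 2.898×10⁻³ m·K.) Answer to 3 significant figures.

T = b/λ_max = 2.898×10⁻³ / (88.4×10⁻⁹) = 3.278×10^4 K.

3.28×10^4 K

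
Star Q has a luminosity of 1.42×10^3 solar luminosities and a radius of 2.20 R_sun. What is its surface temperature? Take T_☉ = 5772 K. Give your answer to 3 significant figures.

T/T_☉ = (L/L_☉)^(1/4) / (R/R_☉)^(1/2)
T = 5772 × (1.42×10^3)^(1/4) / √(2.20) = 5772 × 6.139 / 1.483 = 2.389×10^4 K.

2.39×10^4 K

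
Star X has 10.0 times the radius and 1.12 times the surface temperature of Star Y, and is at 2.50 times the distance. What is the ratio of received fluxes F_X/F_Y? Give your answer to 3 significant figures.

L_X/L_Y = (R_X/R_Y)²(T_X/T_Y)⁴ = (10.0)² × (1.12)⁴ = 157.4.
F_X/F_Y = (L_X/L_Y)/(d_X/d_Y)² = 157.4 / (2.50)² = 25.18.

25.2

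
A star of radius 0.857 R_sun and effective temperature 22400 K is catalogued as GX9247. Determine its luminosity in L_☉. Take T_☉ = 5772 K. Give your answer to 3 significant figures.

167 L_☉

L/L_☉ = (R/R_☉)² (T/T_☉)⁴ = (0.857)² × (22400/5772)⁴
       = 0.7344 × (3.881)⁴ = 0.7344 × 226.8 = 166.6.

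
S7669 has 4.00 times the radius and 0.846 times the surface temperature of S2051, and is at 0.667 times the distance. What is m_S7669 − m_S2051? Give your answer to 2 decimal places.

-3.16

L_S7669/L_S2051 = (4.00)²(0.846)⁴ = 8.196.
F_S7669/F_S2051 = (L_S7669/L_S2051)/(d_S7669/d_S2051)² = 8.196/0.4449 = 18.42.
m_S7669 − m_S2051 = −2.5 log₁₀(18.42) = -3.16.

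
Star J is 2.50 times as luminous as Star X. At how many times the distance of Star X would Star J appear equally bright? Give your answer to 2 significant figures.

1.6

Equal flux requires L_J/d_J² = L_X/d_X², so d_J/d_X = √(L_J/L_X)
= √(2.50) = 1.581.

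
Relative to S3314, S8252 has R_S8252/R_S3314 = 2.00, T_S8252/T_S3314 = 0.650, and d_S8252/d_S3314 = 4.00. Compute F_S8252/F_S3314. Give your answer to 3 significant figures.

L_S8252/L_S3314 = (R_S8252/R_S3314)²(T_S8252/T_S3314)⁴ = (2.00)² × (0.650)⁴ = 0.7140.
F_S8252/F_S3314 = (L_S8252/L_S3314)/(d_S8252/d_S3314)² = 0.7140 / (4.00)² = 0.04463.

0.0446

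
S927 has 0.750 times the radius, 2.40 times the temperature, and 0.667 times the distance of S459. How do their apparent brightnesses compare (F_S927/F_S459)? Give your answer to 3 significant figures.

L_S927/L_S459 = (R_S927/R_S459)²(T_S927/T_S459)⁴ = (0.750)² × (2.40)⁴ = 18.66.
F_S927/F_S459 = (L_S927/L_S459)/(d_S927/d_S459)² = 18.66 / (0.667)² = 41.95.

41.9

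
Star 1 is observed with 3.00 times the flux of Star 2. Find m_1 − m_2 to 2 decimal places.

-1.19

m_1 − m_2 = −2.5 log₁₀(F_1/F_2) = −2.5 log₁₀(3.00) = −2.5 × (0.477) = -1.193.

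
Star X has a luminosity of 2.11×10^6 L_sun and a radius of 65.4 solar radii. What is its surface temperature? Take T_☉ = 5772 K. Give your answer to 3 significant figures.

T/T_☉ = (L/L_☉)^(1/4) / (R/R_☉)^(1/2)
T = 5772 × (2.11×10^6)^(1/4) / √(65.4) = 5772 × 38.11 / 8.087 = 2.720×10^4 K.

2.72×10^4 K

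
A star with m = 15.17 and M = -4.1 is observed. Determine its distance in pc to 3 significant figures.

m − M = 5 log₁₀(d/10 pc)
15.17 − (-4.1) = 19.27 = 5 log₁₀(d/10)
d = 10 × 10^(19.27/5) = 10 × 10^3.854 = 7.145×10^4 pc.

7.14×10^4 pc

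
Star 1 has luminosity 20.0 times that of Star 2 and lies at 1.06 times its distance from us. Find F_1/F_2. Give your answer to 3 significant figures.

17.8

F = L/(4πd²), so F_1/F_2 = (L_1/L_2) / (d_1/d_2)²
= 20.0 / (1.06)² = 20.0 / 1.124 = 17.80.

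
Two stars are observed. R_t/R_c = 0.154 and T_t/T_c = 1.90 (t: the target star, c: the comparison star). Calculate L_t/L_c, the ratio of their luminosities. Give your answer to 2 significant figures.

0.31

From the Stefan–Boltzmann law, L ∝ R²T⁴, so
L_t/L_c = (R_t/R_c)² (T_t/T_c)⁴ = (0.154)² × (1.90)⁴ = 0.02372 × 13.03 = 0.3091.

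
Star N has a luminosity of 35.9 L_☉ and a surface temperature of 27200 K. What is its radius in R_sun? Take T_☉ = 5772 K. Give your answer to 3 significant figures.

R/R_☉ = √(L/L_☉) / (T/T_☉)² = √(35.9) / (4.712)²
       = 5.992 / 22.21 = 0.2698.

0.270 R_sun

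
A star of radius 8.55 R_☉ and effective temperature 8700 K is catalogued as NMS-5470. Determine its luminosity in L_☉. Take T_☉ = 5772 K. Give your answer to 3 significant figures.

377 L_☉

L/L_☉ = (R/R_☉)² (T/T_☉)⁴ = (8.55)² × (8700/5772)⁴
       = 73.10 × (1.507)⁴ = 73.10 × 5.161 = 377.3.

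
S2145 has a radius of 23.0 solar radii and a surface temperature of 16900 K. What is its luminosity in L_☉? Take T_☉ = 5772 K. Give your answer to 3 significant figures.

3.89×10^4 L_☉

L/L_☉ = (R/R_☉)² (T/T_☉)⁴ = (23.0)² × (16900/5772)⁴
       = 529.0 × (2.928)⁴ = 529.0 × 73.49 = 3.888×10^4.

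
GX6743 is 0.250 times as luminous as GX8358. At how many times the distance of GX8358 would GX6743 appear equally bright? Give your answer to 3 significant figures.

Equal flux requires L_GX6743/d_GX6743² = L_GX8358/d_GX8358², so d_GX6743/d_GX8358 = √(L_GX6743/L_GX8358)
= √(0.250) = 0.5000.

0.500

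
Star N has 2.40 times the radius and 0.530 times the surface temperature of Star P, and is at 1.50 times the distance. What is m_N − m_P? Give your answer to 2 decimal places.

1.74

L_N/L_P = (2.40)²(0.530)⁴ = 0.4545.
F_N/F_P = (L_N/L_P)/(d_N/d_P)² = 0.4545/2.250 = 0.2020.
m_N − m_P = −2.5 log₁₀(0.2020) = 1.74.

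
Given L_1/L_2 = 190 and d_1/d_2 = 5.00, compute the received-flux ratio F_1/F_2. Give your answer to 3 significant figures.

F = L/(4πd²), so F_1/F_2 = (L_1/L_2) / (d_1/d_2)²
= 190 / (5.00)² = 190 / 25.00 = 7.600.

7.60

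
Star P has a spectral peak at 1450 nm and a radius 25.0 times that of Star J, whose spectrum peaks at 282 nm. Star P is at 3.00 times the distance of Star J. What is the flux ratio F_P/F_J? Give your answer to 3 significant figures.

0.0993

Wien's law: T_P/T_J = λ_J/λ_P = 282/1450 = 0.1945.
L_P/L_J = (R_P/R_J)²(T_P/T_J)⁴ = (25.0)²(0.1945)⁴ = 0.8941.
F_P/F_J = (L_P/L_J)/(d_P/d_J)² = 0.8941/(3.00)² = 0.09935.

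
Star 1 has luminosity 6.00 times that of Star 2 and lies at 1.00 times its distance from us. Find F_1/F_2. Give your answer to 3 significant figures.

6.00

F = L/(4πd²), so F_1/F_2 = (L_1/L_2) / (d_1/d_2)²
= 6.00 / (1.00)² = 6.00 / 1.000 = 6.000.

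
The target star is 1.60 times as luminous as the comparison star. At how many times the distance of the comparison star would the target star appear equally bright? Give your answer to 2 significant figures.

Equal flux requires L_t/d_t² = L_c/d_c², so d_t/d_c = √(L_t/L_c)
= √(1.60) = 1.265.

1.3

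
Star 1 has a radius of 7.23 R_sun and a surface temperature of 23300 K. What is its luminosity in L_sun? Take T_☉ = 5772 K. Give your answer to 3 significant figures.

1.39×10^4 L_sun

L/L_☉ = (R/R_☉)² (T/T_☉)⁴ = (7.23)² × (23300/5772)⁴
       = 52.27 × (4.037)⁴ = 52.27 × 265.5 = 1.388×10^4.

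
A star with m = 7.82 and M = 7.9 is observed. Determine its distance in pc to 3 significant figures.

9.64 pc

m − M = 5 log₁₀(d/10 pc)
7.82 − (7.9) = -0.08 = 5 log₁₀(d/10)
d = 10 × 10^(-0.08/5) = 10 × 10^-0.016 = 9.638 pc.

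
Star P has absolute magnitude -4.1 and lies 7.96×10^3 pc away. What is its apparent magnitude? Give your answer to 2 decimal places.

m = M + 5 log₁₀(d/10 pc) = -4.1 + 5 log₁₀(7.96×10^3/10)
  = -4.1 + 5 × 2.901 = -4.1 + 14.50 = 10.40.

10.40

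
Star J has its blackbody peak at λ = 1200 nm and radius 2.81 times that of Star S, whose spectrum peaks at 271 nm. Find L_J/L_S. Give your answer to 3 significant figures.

0.0205

Wien's law gives T ∝ 1/λ_max, so T_J/T_S = λ_S/λ_J = 271/1200 = 0.2258.
Then L ∝ R²T⁴ gives L_J/L_S = (2.81)² × (0.2258)⁴ = 7.896 × 0.002601 = 0.02054.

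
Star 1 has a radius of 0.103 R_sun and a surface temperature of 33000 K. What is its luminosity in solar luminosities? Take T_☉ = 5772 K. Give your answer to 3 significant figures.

L/L_☉ = (R/R_☉)² (T/T_☉)⁴ = (0.103)² × (33000/5772)⁴
       = 0.01061 × (5.717)⁴ = 0.01061 × 1068 = 11.34.

11.3 solar luminosities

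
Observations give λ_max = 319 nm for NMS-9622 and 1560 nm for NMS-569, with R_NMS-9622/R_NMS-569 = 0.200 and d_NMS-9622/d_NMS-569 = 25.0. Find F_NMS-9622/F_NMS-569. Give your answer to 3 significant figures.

0.0366

Wien's law: T_NMS-9622/T_NMS-569 = λ_NMS-569/λ_NMS-9622 = 1560/319 = 4.890.
L_NMS-9622/L_NMS-569 = (R_NMS-9622/R_NMS-569)²(T_NMS-9622/T_NMS-569)⁴ = (0.200)²(4.890)⁴ = 22.88.
F_NMS-9622/F_NMS-569 = (L_NMS-9622/L_NMS-569)/(d_NMS-9622/d_NMS-569)² = 22.88/(25.0)² = 0.03660.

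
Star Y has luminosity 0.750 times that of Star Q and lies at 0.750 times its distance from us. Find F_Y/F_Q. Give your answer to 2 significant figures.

F = L/(4πd²), so F_Y/F_Q = (L_Y/L_Q) / (d_Y/d_Q)²
= 0.750 / (0.750)² = 0.750 / 0.5625 = 1.333.

1.3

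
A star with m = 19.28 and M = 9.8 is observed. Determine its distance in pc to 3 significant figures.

787 pc

m − M = 5 log₁₀(d/10 pc)
19.28 − (9.8) = 9.48 = 5 log₁₀(d/10)
d = 10 × 10^(9.48/5) = 10 × 10^1.896 = 787.0 pc.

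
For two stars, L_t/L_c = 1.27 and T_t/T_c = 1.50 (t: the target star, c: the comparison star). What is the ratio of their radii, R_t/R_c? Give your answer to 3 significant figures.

0.501

L ∝ R²T⁴ gives R ∝ √L / T², so
R_t/R_c = √(1.27) / (1.50)² = 1.127 / 2.250 = 0.5009.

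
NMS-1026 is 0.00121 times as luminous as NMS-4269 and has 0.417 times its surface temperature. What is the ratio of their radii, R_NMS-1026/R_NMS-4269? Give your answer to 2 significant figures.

L ∝ R²T⁴ gives R ∝ √L / T², so
R_NMS-1026/R_NMS-4269 = √(0.00121) / (0.417)² = 0.03479 / 0.1739 = 0.2000.

0.20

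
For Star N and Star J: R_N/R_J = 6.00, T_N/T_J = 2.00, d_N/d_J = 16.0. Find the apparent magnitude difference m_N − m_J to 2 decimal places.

L_N/L_J = (6.00)²(2.00)⁴ = 576.0.
F_N/F_J = (L_N/L_J)/(d_N/d_J)² = 576.0/256.0 = 2.250.
m_N − m_J = −2.5 log₁₀(2.250) = -0.88.

-0.88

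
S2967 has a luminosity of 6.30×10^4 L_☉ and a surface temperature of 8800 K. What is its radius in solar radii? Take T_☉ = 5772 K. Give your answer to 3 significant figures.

R/R_☉ = √(L/L_☉) / (T/T_☉)² = √(6.30×10^4) / (1.525)²
       = 251.0 / 2.324 = 108.0.

108 solar radii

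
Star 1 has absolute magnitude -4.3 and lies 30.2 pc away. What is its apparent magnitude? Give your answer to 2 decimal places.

-1.90

m = M + 5 log₁₀(d/10 pc) = -4.3 + 5 log₁₀(30.2/10)
  = -4.3 + 5 × 0.480 = -4.3 + 2.40 = -1.90.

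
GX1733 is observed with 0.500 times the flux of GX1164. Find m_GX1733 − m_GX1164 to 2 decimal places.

m_GX1733 − m_GX1164 = −2.5 log₁₀(F_GX1733/F_GX1164) = −2.5 log₁₀(0.500) = −2.5 × (-0.301) = 0.753.

0.75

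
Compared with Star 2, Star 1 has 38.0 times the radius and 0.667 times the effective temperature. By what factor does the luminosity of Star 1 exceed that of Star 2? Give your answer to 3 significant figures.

From the Stefan–Boltzmann law, L ∝ R²T⁴, so
L_1/L_2 = (R_1/R_2)² (T_1/T_2)⁴ = (38.0)² × (0.667)⁴ = 1444 × 0.1979 = 285.8.

286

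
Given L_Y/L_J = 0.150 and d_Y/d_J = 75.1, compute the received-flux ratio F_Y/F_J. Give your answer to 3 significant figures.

F = L/(4πd²), so F_Y/F_J = (L_Y/L_J) / (d_Y/d_J)²
= 0.150 / (75.1)² = 0.150 / 5640 = 2.660×10^-5.

2.66×10^-5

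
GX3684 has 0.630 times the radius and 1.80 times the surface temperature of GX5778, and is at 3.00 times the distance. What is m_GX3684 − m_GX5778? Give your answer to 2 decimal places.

0.84

L_GX3684/L_GX5778 = (0.630)²(1.80)⁴ = 4.166.
F_GX3684/F_GX5778 = (L_GX3684/L_GX5778)/(d_GX3684/d_GX5778)² = 4.166/9.000 = 0.4629.
m_GX3684 − m_GX5778 = −2.5 log₁₀(0.4629) = 0.84.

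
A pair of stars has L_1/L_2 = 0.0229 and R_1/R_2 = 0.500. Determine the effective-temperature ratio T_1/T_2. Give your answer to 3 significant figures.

0.550

L ∝ R²T⁴ gives T ∝ (L/R²)^(1/4), so
T_1/T_2 = (0.0229 / 0.500²)^(1/4) = (0.09160)^(1/4) = 0.5501.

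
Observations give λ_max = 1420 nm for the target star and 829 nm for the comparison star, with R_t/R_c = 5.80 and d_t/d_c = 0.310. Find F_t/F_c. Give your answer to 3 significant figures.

Wien's law: T_t/T_c = λ_c/λ_t = 829/1420 = 0.5838.
L_t/L_c = (R_t/R_c)²(T_t/T_c)⁴ = (5.80)²(0.5838)⁴ = 3.908.
F_t/F_c = (L_t/L_c)/(d_t/d_c)² = 3.908/(0.310)² = 40.66.

40.7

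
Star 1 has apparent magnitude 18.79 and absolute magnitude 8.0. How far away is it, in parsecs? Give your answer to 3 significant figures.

m − M = 5 log₁₀(d/10 pc)
18.79 − (8.0) = 10.79 = 5 log₁₀(d/10)
d = 10 × 10^(10.79/5) = 10 × 10^2.158 = 1439 pc.

1.44×10^3 pc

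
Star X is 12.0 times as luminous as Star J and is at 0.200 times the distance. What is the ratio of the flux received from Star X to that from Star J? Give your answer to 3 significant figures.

300

F = L/(4πd²), so F_X/F_J = (L_X/L_J) / (d_X/d_J)²
= 12.0 / (0.200)² = 12.0 / 0.04000 = 300.0.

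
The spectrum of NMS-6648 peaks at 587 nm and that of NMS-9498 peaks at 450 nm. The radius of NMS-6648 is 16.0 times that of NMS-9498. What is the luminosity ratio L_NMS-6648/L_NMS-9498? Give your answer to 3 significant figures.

88.4

Wien's law gives T ∝ 1/λ_max, so T_NMS-6648/T_NMS-9498 = λ_NMS-9498/λ_NMS-6648 = 450/587 = 0.7666.
Then L ∝ R²T⁴ gives L_NMS-6648/L_NMS-9498 = (16.0)² × (0.7666)⁴ = 256.0 × 0.3454 = 88.42.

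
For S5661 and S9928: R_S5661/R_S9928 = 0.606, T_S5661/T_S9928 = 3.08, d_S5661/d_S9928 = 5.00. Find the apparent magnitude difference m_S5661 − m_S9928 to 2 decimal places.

-0.30

L_S5661/L_S9928 = (0.606)²(3.08)⁴ = 33.05.
F_S5661/F_S9928 = (L_S5661/L_S9928)/(d_S5661/d_S9928)² = 33.05/25.00 = 1.322.
m_S5661 − m_S9928 = −2.5 log₁₀(1.322) = -0.30.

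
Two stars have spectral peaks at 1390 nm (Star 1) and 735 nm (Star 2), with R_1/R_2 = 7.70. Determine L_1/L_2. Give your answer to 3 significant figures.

Wien's law gives T ∝ 1/λ_max, so T_1/T_2 = λ_2/λ_1 = 735/1390 = 0.5288.
Then L ∝ R²T⁴ gives L_1/L_2 = (7.70)² × (0.5288)⁴ = 59.29 × 0.07818 = 4.635.

4.64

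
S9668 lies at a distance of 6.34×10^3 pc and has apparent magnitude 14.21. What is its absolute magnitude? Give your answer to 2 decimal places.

0.20

M = m − 5 log₁₀(d/10 pc) = 14.21 − 5 log₁₀(6.34×10^3/10)
  = 14.21 − 5 × 2.802 = 14.21 − 14.01 = 0.20.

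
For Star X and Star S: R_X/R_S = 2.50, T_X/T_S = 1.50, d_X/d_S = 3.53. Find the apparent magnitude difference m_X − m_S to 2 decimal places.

L_X/L_S = (2.50)²(1.50)⁴ = 31.64.
F_X/F_S = (L_X/L_S)/(d_X/d_S)² = 31.64/12.46 = 2.539.
m_X − m_S = −2.5 log₁₀(2.539) = -1.01.

-1.01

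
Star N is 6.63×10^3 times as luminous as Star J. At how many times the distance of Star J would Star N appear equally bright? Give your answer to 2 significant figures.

Equal flux requires L_N/d_N² = L_J/d_J², so d_N/d_J = √(L_N/L_J)
= √(6.63×10^3) = 81.42.

81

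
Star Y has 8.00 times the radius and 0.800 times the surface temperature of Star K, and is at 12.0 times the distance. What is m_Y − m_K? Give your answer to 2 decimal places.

L_Y/L_K = (8.00)²(0.800)⁴ = 26.21.
F_Y/F_K = (L_Y/L_K)/(d_Y/d_K)² = 26.21/144.0 = 0.1820.
m_Y − m_K = −2.5 log₁₀(0.1820) = 1.85.

1.85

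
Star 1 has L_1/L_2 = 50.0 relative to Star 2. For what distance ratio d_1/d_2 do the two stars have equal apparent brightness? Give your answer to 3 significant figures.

7.07

Equal flux requires L_1/d_1² = L_2/d_2², so d_1/d_2 = √(L_1/L_2)
= √(50.0) = 7.071.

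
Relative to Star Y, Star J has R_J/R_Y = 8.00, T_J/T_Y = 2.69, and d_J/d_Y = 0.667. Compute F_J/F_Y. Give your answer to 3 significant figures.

7.53×10^3

L_J/L_Y = (R_J/R_Y)²(T_J/T_Y)⁴ = (8.00)² × (2.69)⁴ = 3351.
F_J/F_Y = (L_J/L_Y)/(d_J/d_Y)² = 3351 / (0.667)² = 7532.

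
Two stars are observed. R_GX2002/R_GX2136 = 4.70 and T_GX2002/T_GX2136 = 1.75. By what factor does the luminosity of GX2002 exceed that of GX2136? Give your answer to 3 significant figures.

From the Stefan–Boltzmann law, L ∝ R²T⁴, so
L_GX2002/L_GX2136 = (R_GX2002/R_GX2136)² (T_GX2002/T_GX2136)⁴ = (4.70)² × (1.75)⁴ = 22.09 × 9.379 = 207.2.

207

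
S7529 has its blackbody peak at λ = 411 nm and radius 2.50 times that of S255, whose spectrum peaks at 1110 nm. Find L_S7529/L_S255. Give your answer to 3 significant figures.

333

Wien's law gives T ∝ 1/λ_max, so T_S7529/T_S255 = λ_S255/λ_S7529 = 1110/411 = 2.701.
Then L ∝ R²T⁴ gives L_S7529/L_S255 = (2.50)² × (2.701)⁴ = 6.250 × 53.20 = 332.5.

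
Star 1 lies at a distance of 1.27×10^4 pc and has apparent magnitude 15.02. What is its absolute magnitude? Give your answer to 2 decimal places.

M = m − 5 log₁₀(d/10 pc) = 15.02 − 5 log₁₀(1.27×10^4/10)
  = 15.02 − 5 × 3.104 = 15.02 − 15.52 = -0.50.

-0.50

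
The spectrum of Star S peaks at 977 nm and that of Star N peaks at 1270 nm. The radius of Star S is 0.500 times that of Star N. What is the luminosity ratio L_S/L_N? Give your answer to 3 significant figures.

Wien's law gives T ∝ 1/λ_max, so T_S/T_N = λ_N/λ_S = 1270/977 = 1.300.
Then L ∝ R²T⁴ gives L_S/L_N = (0.500)² × (1.300)⁴ = 0.2500 × 2.855 = 0.7138.

0.714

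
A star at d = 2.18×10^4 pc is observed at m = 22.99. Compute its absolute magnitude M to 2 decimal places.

6.30

M = m − 5 log₁₀(d/10 pc) = 22.99 − 5 log₁₀(2.18×10^4/10)
  = 22.99 − 5 × 3.338 = 22.99 − 16.69 = 6.30.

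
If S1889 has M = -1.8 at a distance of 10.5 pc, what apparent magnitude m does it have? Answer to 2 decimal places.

-1.69

m = M + 5 log₁₀(d/10 pc) = -1.8 + 5 log₁₀(10.5/10)
  = -1.8 + 5 × 0.021 = -1.8 + 0.11 = -1.69.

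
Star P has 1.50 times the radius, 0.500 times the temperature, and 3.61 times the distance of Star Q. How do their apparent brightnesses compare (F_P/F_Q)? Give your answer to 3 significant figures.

L_P/L_Q = (R_P/R_Q)²(T_P/T_Q)⁴ = (1.50)² × (0.500)⁴ = 0.1406.
F_P/F_Q = (L_P/L_Q)/(d_P/d_Q)² = 0.1406 / (3.61)² = 0.01079.

0.0108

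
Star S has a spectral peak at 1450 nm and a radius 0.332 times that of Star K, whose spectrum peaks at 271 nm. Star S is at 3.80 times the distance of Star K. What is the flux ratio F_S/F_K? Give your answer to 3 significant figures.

Wien's law: T_S/T_K = λ_K/λ_S = 271/1450 = 0.1869.
L_S/L_K = (R_S/R_K)²(T_S/T_K)⁴ = (0.332)²(0.1869)⁴ = 1.345×10^-4.
F_S/F_K = (L_S/L_K)/(d_S/d_K)² = 1.345×10^-4/(3.80)² = 9.314×10^-6.

9.31×10^-6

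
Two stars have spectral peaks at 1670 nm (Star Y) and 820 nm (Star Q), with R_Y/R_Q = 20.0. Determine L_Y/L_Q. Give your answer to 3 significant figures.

Wien's law gives T ∝ 1/λ_max, so T_Y/T_Q = λ_Q/λ_Y = 820/1670 = 0.4910.
Then L ∝ R²T⁴ gives L_Y/L_Q = (20.0)² × (0.4910)⁴ = 400.0 × 0.05813 = 23.25.

23.3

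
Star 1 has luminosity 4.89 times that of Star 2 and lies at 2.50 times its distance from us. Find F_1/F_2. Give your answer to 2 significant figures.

F = L/(4πd²), so F_1/F_2 = (L_1/L_2) / (d_1/d_2)²
= 4.89 / (2.50)² = 4.89 / 6.250 = 0.7824.

0.78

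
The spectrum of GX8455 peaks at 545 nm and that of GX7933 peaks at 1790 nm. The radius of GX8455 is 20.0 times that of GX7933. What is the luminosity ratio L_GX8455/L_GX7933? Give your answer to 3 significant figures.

Wien's law gives T ∝ 1/λ_max, so T_GX8455/T_GX7933 = λ_GX7933/λ_GX8455 = 1790/545 = 3.284.
Then L ∝ R²T⁴ gives L_GX8455/L_GX7933 = (20.0)² × (3.284)⁴ = 400.0 × 116.4 = 4.655×10^4.

4.65×10^4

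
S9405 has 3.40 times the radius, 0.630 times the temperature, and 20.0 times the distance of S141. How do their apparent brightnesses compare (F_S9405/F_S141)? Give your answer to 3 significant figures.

0.00455

L_S9405/L_S141 = (R_S9405/R_S141)²(T_S9405/T_S141)⁴ = (3.40)² × (0.630)⁴ = 1.821.
F_S9405/F_S141 = (L_S9405/L_S141)/(d_S9405/d_S141)² = 1.821 / (20.0)² = 0.004553.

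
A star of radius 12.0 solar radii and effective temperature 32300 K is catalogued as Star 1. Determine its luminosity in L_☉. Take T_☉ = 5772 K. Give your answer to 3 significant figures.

1.41×10^5 L_☉

L/L_☉ = (R/R_☉)² (T/T_☉)⁴ = (12.0)² × (32300/5772)⁴
       = 144.0 × (5.596)⁴ = 144.0 × 980.6 = 1.412×10^5.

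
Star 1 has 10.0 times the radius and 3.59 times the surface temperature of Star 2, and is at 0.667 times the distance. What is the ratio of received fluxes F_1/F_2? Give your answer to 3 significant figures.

L_1/L_2 = (R_1/R_2)²(T_1/T_2)⁴ = (10.0)² × (3.59)⁴ = 1.661×10^4.
F_1/F_2 = (L_1/L_2)/(d_1/d_2)² = 1.661×10^4 / (0.667)² = 3.734×10^4.

3.73×10^4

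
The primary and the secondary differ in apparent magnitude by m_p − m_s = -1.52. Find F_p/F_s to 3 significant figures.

F_p/F_s = 10^(−(m_p − m_s)/2.5) = 10^(1.52/2.5) = 10^0.608 = 4.055.

4.06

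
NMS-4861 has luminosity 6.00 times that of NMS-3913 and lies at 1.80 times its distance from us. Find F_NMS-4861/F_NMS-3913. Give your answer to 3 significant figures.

F = L/(4πd²), so F_NMS-4861/F_NMS-3913 = (L_NMS-4861/L_NMS-3913) / (d_NMS-4861/d_NMS-3913)²
= 6.00 / (1.80)² = 6.00 / 3.240 = 1.852.

1.85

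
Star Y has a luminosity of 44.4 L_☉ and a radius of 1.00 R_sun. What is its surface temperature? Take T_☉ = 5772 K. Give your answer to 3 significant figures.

T/T_☉ = (L/L_☉)^(1/4) / (R/R_☉)^(1/2)
T = 5772 × (44.4)^(1/4) / √(1.00) = 5772 × 2.581 / 1.000 = 1.490×10^4 K.

1.49×10^4 K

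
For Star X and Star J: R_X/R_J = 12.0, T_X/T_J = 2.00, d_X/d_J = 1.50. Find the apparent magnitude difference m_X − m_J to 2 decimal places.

L_X/L_J = (12.0)²(2.00)⁴ = 2304.
F_X/F_J = (L_X/L_J)/(d_X/d_J)² = 2304/2.250 = 1024.
m_X − m_J = −2.5 log₁₀(1024) = -7.53.

-7.53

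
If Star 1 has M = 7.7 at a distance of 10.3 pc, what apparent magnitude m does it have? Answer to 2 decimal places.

7.76

m = M + 5 log₁₀(d/10 pc) = 7.7 + 5 log₁₀(10.3/10)
  = 7.7 + 5 × 0.013 = 7.7 + 0.06 = 7.76.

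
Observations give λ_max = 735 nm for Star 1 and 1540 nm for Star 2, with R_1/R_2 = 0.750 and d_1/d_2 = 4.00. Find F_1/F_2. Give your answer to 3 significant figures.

Wien's law: T_1/T_2 = λ_2/λ_1 = 1540/735 = 2.095.
L_1/L_2 = (R_1/R_2)²(T_1/T_2)⁴ = (0.750)²(2.095)⁴ = 10.84.
F_1/F_2 = (L_1/L_2)/(d_1/d_2)² = 10.84/(4.00)² = 0.6775.

0.678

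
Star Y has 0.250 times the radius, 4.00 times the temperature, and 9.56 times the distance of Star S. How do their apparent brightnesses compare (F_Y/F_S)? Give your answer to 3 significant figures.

0.175

L_Y/L_S = (R_Y/R_S)²(T_Y/T_S)⁴ = (0.250)² × (4.00)⁴ = 16.00.
F_Y/F_S = (L_Y/L_S)/(d_Y/d_S)² = 16.00 / (9.56)² = 0.1751.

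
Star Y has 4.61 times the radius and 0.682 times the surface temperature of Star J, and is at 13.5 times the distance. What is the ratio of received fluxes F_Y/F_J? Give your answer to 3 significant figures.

0.0252

L_Y/L_J = (R_Y/R_J)²(T_Y/T_J)⁴ = (4.61)² × (0.682)⁴ = 4.598.
F_Y/F_J = (L_Y/L_J)/(d_Y/d_J)² = 4.598 / (13.5)² = 0.02523.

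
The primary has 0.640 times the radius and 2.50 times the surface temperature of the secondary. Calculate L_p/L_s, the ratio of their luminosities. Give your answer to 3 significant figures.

From the Stefan–Boltzmann law, L ∝ R²T⁴, so
L_p/L_s = (R_p/R_s)² (T_p/T_s)⁴ = (0.640)² × (2.50)⁴ = 0.4096 × 39.06 = 16.00.

16.0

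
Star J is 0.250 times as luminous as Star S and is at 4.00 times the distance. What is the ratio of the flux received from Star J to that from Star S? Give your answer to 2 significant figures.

0.016

F = L/(4πd²), so F_J/F_S = (L_J/L_S) / (d_J/d_S)²
= 0.250 / (4.00)² = 0.250 / 16.00 = 0.01562.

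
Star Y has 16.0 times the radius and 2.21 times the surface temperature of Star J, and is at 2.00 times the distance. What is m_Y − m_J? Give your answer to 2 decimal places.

L_Y/L_J = (16.0)²(2.21)⁴ = 6107.
F_Y/F_J = (L_Y/L_J)/(d_Y/d_J)² = 6107/4.000 = 1527.
m_Y − m_J = −2.5 log₁₀(1527) = -7.96.

-7.96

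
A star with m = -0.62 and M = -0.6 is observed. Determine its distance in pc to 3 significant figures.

m − M = 5 log₁₀(d/10 pc)
-0.62 − (-0.6) = -0.02 = 5 log₁₀(d/10)
d = 10 × 10^(-0.02/5) = 10 × 10^-0.004 = 9.908 pc.

9.91 pc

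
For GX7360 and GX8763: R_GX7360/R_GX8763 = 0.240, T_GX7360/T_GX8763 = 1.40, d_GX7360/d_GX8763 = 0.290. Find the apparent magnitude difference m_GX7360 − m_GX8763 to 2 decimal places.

L_GX7360/L_GX8763 = (0.240)²(1.40)⁴ = 0.2213.
F_GX7360/F_GX8763 = (L_GX7360/L_GX8763)/(d_GX7360/d_GX8763)² = 0.2213/0.08410 = 2.631.
m_GX7360 − m_GX8763 = −2.5 log₁₀(2.631) = -1.05.

-1.05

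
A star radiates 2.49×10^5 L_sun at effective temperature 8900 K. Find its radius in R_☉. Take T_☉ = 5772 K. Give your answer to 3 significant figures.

210 R_☉

R/R_☉ = √(L/L_☉) / (T/T_☉)² = √(2.49×10^5) / (1.542)²
       = 499.0 / 2.378 = 209.9.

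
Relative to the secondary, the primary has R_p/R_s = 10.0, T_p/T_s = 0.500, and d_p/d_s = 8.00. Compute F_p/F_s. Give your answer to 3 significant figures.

L_p/L_s = (R_p/R_s)²(T_p/T_s)⁴ = (10.0)² × (0.500)⁴ = 6.250.
F_p/F_s = (L_p/L_s)/(d_p/d_s)² = 6.250 / (8.00)² = 0.09766.

0.0977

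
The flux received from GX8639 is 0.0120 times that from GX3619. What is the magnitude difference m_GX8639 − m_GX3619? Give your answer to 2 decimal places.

m_GX8639 − m_GX3619 = −2.5 log₁₀(F_GX8639/F_GX3619) = −2.5 log₁₀(0.0120) = −2.5 × (-1.921) = 4.802.

4.80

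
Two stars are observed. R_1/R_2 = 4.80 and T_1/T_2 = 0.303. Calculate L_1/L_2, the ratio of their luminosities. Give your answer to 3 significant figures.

From the Stefan–Boltzmann law, L ∝ R²T⁴, so
L_1/L_2 = (R_1/R_2)² (T_1/T_2)⁴ = (4.80)² × (0.303)⁴ = 23.04 × 0.008429 = 0.1942.

0.194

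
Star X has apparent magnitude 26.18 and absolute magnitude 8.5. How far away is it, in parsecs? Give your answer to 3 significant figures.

m − M = 5 log₁₀(d/10 pc)
26.18 − (8.5) = 17.68 = 5 log₁₀(d/10)
d = 10 × 10^(17.68/5) = 10 × 10^3.536 = 3.436×10^4 pc.

3.44×10^4 pc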